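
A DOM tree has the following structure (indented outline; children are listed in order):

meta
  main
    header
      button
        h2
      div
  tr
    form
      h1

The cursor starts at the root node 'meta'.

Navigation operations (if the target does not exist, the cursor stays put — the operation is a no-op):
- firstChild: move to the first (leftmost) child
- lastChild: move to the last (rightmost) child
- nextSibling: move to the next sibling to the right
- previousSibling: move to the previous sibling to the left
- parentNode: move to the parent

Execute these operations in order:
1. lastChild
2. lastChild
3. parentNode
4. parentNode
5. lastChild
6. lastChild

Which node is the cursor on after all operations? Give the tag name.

Answer: form

Derivation:
After 1 (lastChild): tr
After 2 (lastChild): form
After 3 (parentNode): tr
After 4 (parentNode): meta
After 5 (lastChild): tr
After 6 (lastChild): form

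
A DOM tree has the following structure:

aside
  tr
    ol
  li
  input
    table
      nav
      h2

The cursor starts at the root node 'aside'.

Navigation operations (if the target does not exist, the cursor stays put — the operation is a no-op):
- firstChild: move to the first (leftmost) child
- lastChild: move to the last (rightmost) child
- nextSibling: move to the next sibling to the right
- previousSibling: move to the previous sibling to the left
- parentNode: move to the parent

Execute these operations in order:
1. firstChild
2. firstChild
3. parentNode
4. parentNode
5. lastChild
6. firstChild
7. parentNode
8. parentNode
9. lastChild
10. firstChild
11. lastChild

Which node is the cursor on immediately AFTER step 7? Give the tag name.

After 1 (firstChild): tr
After 2 (firstChild): ol
After 3 (parentNode): tr
After 4 (parentNode): aside
After 5 (lastChild): input
After 6 (firstChild): table
After 7 (parentNode): input

Answer: input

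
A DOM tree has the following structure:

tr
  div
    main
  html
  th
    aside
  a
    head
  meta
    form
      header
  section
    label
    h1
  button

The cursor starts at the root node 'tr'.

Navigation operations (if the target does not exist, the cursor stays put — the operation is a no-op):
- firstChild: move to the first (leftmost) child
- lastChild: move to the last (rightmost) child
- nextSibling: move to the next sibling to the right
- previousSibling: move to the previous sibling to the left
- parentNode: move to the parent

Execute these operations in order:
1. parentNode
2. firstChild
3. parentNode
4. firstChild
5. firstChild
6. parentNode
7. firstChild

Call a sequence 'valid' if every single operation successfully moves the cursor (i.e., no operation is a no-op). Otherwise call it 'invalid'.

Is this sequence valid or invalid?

After 1 (parentNode): tr (no-op, stayed)
After 2 (firstChild): div
After 3 (parentNode): tr
After 4 (firstChild): div
After 5 (firstChild): main
After 6 (parentNode): div
After 7 (firstChild): main

Answer: invalid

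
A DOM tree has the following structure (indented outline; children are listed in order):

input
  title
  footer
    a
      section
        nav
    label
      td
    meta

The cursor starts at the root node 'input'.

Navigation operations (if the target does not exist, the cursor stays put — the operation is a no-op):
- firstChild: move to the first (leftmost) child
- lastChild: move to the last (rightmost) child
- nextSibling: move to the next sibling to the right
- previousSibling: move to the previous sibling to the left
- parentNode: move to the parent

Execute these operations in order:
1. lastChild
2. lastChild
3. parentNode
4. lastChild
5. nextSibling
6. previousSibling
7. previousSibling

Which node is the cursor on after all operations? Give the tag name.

After 1 (lastChild): footer
After 2 (lastChild): meta
After 3 (parentNode): footer
After 4 (lastChild): meta
After 5 (nextSibling): meta (no-op, stayed)
After 6 (previousSibling): label
After 7 (previousSibling): a

Answer: a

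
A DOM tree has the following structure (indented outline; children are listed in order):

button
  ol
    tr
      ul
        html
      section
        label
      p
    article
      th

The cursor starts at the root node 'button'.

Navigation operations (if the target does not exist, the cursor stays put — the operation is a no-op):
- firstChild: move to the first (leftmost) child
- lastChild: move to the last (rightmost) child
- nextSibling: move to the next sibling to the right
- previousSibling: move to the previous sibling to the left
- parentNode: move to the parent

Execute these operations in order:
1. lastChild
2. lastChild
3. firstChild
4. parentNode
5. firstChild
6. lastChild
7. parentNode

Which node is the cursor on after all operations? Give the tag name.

After 1 (lastChild): ol
After 2 (lastChild): article
After 3 (firstChild): th
After 4 (parentNode): article
After 5 (firstChild): th
After 6 (lastChild): th (no-op, stayed)
After 7 (parentNode): article

Answer: article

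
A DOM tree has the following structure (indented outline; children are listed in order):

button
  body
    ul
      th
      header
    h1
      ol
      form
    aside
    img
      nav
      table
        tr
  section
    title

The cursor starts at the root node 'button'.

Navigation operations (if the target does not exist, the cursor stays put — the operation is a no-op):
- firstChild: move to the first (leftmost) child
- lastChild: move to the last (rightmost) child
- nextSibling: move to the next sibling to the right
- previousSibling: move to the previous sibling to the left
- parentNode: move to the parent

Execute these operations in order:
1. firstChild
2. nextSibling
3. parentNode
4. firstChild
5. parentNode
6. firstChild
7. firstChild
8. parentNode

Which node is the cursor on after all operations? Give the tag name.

After 1 (firstChild): body
After 2 (nextSibling): section
After 3 (parentNode): button
After 4 (firstChild): body
After 5 (parentNode): button
After 6 (firstChild): body
After 7 (firstChild): ul
After 8 (parentNode): body

Answer: body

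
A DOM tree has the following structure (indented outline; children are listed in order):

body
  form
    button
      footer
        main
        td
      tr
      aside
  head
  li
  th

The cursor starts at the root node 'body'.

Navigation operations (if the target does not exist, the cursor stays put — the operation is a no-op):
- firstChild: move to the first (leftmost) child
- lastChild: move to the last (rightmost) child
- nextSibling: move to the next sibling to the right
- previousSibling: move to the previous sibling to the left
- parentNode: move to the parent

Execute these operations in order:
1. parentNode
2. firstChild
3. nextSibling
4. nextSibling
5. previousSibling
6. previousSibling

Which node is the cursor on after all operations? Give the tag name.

Answer: form

Derivation:
After 1 (parentNode): body (no-op, stayed)
After 2 (firstChild): form
After 3 (nextSibling): head
After 4 (nextSibling): li
After 5 (previousSibling): head
After 6 (previousSibling): form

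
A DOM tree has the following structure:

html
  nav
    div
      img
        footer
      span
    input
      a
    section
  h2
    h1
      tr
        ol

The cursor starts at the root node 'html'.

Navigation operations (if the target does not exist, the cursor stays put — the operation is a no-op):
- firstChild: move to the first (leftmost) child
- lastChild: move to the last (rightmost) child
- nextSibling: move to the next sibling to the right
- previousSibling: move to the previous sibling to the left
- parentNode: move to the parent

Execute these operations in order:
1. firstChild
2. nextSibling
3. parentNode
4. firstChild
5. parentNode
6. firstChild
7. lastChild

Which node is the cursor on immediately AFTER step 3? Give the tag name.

Answer: html

Derivation:
After 1 (firstChild): nav
After 2 (nextSibling): h2
After 3 (parentNode): html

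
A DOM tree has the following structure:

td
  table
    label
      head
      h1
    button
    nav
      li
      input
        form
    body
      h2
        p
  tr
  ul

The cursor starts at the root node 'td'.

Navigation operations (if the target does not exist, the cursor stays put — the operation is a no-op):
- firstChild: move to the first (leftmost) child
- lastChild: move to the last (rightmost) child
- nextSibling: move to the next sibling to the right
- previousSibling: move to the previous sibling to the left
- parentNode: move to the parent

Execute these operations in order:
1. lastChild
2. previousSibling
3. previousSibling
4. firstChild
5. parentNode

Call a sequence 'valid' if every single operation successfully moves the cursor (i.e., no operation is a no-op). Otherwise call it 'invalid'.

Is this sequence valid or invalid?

Answer: valid

Derivation:
After 1 (lastChild): ul
After 2 (previousSibling): tr
After 3 (previousSibling): table
After 4 (firstChild): label
After 5 (parentNode): table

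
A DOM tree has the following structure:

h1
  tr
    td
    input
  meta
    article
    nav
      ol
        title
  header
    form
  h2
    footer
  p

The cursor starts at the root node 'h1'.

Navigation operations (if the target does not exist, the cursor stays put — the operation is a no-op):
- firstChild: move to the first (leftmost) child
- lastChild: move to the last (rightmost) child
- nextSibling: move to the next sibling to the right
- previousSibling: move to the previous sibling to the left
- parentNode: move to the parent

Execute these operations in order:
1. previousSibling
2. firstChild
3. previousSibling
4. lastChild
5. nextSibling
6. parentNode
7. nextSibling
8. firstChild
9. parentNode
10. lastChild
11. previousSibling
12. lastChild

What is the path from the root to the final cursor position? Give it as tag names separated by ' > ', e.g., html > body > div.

Answer: h1 > meta > article

Derivation:
After 1 (previousSibling): h1 (no-op, stayed)
After 2 (firstChild): tr
After 3 (previousSibling): tr (no-op, stayed)
After 4 (lastChild): input
After 5 (nextSibling): input (no-op, stayed)
After 6 (parentNode): tr
After 7 (nextSibling): meta
After 8 (firstChild): article
After 9 (parentNode): meta
After 10 (lastChild): nav
After 11 (previousSibling): article
After 12 (lastChild): article (no-op, stayed)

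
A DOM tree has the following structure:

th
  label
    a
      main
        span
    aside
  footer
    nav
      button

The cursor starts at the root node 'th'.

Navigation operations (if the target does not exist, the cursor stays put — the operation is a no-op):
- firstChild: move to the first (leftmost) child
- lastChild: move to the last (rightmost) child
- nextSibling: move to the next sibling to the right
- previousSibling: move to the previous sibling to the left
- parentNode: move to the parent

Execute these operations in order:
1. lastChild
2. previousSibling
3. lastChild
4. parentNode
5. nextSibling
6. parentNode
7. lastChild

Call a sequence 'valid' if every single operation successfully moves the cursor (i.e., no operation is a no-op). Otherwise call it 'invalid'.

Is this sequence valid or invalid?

After 1 (lastChild): footer
After 2 (previousSibling): label
After 3 (lastChild): aside
After 4 (parentNode): label
After 5 (nextSibling): footer
After 6 (parentNode): th
After 7 (lastChild): footer

Answer: valid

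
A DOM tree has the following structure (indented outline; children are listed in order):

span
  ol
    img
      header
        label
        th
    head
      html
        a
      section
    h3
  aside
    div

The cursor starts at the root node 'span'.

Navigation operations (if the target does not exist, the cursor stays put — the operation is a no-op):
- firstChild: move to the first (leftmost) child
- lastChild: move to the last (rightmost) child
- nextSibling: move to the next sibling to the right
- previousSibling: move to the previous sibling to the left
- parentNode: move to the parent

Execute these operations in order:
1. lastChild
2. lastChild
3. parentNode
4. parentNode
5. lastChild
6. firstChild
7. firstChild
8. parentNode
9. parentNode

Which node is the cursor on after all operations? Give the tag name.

Answer: span

Derivation:
After 1 (lastChild): aside
After 2 (lastChild): div
After 3 (parentNode): aside
After 4 (parentNode): span
After 5 (lastChild): aside
After 6 (firstChild): div
After 7 (firstChild): div (no-op, stayed)
After 8 (parentNode): aside
After 9 (parentNode): span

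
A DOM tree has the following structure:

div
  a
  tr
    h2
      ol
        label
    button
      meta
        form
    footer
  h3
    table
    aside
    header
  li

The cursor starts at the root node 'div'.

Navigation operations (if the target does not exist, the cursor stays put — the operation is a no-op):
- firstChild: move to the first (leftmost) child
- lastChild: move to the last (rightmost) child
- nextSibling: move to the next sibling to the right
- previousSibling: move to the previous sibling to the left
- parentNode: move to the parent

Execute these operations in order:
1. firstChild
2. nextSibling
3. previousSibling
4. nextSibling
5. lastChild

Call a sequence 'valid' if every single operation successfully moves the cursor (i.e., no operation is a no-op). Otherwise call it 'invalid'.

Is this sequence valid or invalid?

After 1 (firstChild): a
After 2 (nextSibling): tr
After 3 (previousSibling): a
After 4 (nextSibling): tr
After 5 (lastChild): footer

Answer: valid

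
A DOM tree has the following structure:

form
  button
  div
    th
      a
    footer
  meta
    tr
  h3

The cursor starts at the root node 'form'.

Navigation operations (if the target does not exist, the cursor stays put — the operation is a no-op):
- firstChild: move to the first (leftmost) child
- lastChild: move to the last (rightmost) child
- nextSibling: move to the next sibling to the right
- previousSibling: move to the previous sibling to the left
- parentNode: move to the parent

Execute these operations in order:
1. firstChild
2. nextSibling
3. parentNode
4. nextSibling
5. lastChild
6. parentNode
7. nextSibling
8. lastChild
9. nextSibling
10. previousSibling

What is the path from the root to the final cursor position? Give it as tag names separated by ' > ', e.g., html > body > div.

Answer: form > meta

Derivation:
After 1 (firstChild): button
After 2 (nextSibling): div
After 3 (parentNode): form
After 4 (nextSibling): form (no-op, stayed)
After 5 (lastChild): h3
After 6 (parentNode): form
After 7 (nextSibling): form (no-op, stayed)
After 8 (lastChild): h3
After 9 (nextSibling): h3 (no-op, stayed)
After 10 (previousSibling): meta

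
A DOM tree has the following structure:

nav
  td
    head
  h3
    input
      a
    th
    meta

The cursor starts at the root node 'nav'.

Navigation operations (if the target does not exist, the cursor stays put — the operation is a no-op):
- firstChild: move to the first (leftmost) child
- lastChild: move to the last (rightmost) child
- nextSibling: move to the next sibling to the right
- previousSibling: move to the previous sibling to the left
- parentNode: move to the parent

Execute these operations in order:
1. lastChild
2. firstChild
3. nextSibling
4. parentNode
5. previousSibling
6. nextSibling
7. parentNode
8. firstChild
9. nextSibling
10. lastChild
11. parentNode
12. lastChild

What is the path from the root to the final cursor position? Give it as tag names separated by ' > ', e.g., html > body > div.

After 1 (lastChild): h3
After 2 (firstChild): input
After 3 (nextSibling): th
After 4 (parentNode): h3
After 5 (previousSibling): td
After 6 (nextSibling): h3
After 7 (parentNode): nav
After 8 (firstChild): td
After 9 (nextSibling): h3
After 10 (lastChild): meta
After 11 (parentNode): h3
After 12 (lastChild): meta

Answer: nav > h3 > meta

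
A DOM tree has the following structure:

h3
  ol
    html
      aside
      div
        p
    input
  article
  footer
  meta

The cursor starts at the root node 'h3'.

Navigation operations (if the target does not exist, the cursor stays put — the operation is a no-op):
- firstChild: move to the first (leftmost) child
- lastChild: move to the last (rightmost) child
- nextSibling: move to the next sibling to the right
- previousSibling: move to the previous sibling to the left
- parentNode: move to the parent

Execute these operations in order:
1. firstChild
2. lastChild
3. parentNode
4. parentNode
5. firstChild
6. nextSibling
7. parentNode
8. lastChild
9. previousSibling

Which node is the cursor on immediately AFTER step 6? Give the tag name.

After 1 (firstChild): ol
After 2 (lastChild): input
After 3 (parentNode): ol
After 4 (parentNode): h3
After 5 (firstChild): ol
After 6 (nextSibling): article

Answer: article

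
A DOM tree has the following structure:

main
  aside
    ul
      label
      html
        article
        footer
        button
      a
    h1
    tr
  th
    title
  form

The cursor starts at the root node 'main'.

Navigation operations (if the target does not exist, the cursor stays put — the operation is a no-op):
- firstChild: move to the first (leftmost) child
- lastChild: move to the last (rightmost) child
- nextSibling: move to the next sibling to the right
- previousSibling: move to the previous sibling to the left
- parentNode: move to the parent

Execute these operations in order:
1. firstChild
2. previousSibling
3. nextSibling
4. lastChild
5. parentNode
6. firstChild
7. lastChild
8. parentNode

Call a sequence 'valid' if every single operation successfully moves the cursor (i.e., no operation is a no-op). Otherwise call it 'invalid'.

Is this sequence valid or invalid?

After 1 (firstChild): aside
After 2 (previousSibling): aside (no-op, stayed)
After 3 (nextSibling): th
After 4 (lastChild): title
After 5 (parentNode): th
After 6 (firstChild): title
After 7 (lastChild): title (no-op, stayed)
After 8 (parentNode): th

Answer: invalid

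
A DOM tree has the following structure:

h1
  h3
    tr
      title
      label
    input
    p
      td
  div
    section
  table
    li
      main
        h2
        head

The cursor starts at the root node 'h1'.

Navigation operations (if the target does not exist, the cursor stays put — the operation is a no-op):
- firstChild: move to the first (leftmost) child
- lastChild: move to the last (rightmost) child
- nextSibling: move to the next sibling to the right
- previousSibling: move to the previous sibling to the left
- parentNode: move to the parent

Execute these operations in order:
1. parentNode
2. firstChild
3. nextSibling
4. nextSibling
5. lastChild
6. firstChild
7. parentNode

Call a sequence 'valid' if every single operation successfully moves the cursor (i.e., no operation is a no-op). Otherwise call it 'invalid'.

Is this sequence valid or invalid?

After 1 (parentNode): h1 (no-op, stayed)
After 2 (firstChild): h3
After 3 (nextSibling): div
After 4 (nextSibling): table
After 5 (lastChild): li
After 6 (firstChild): main
After 7 (parentNode): li

Answer: invalid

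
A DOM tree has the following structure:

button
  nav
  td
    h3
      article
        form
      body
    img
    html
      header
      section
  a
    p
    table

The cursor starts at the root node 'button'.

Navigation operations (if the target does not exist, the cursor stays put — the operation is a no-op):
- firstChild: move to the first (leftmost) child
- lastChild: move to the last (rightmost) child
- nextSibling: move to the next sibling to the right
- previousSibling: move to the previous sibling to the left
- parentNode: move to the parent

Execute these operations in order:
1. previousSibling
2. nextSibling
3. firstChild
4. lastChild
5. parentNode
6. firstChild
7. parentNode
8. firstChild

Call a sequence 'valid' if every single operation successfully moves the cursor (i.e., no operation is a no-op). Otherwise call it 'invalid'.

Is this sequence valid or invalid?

Answer: invalid

Derivation:
After 1 (previousSibling): button (no-op, stayed)
After 2 (nextSibling): button (no-op, stayed)
After 3 (firstChild): nav
After 4 (lastChild): nav (no-op, stayed)
After 5 (parentNode): button
After 6 (firstChild): nav
After 7 (parentNode): button
After 8 (firstChild): nav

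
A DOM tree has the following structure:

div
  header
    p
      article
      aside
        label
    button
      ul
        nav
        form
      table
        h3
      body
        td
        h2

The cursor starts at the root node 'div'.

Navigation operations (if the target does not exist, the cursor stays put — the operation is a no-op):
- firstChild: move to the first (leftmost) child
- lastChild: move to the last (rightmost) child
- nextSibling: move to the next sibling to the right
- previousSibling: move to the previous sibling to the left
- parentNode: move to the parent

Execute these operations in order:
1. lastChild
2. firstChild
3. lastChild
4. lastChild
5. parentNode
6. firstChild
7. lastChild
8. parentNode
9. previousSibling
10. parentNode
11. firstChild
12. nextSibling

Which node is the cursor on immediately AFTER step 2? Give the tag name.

After 1 (lastChild): header
After 2 (firstChild): p

Answer: p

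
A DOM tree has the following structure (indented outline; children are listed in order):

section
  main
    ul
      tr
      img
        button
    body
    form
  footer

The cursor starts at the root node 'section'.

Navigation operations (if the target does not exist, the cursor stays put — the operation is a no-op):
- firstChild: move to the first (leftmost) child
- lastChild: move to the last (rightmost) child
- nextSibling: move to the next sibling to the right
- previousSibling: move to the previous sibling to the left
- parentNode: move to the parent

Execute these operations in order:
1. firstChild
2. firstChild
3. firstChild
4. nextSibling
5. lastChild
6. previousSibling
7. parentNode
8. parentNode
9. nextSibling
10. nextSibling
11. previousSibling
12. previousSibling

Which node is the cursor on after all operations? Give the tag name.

Answer: ul

Derivation:
After 1 (firstChild): main
After 2 (firstChild): ul
After 3 (firstChild): tr
After 4 (nextSibling): img
After 5 (lastChild): button
After 6 (previousSibling): button (no-op, stayed)
After 7 (parentNode): img
After 8 (parentNode): ul
After 9 (nextSibling): body
After 10 (nextSibling): form
After 11 (previousSibling): body
After 12 (previousSibling): ul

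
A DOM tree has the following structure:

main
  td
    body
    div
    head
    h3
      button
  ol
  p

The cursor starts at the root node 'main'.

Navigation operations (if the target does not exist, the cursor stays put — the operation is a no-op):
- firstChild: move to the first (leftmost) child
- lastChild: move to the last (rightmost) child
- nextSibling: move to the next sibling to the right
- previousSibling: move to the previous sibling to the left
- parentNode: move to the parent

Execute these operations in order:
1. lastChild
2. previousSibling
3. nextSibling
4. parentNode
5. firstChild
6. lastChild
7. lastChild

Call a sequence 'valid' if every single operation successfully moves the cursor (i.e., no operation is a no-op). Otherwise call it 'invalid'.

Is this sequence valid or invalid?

Answer: valid

Derivation:
After 1 (lastChild): p
After 2 (previousSibling): ol
After 3 (nextSibling): p
After 4 (parentNode): main
After 5 (firstChild): td
After 6 (lastChild): h3
After 7 (lastChild): button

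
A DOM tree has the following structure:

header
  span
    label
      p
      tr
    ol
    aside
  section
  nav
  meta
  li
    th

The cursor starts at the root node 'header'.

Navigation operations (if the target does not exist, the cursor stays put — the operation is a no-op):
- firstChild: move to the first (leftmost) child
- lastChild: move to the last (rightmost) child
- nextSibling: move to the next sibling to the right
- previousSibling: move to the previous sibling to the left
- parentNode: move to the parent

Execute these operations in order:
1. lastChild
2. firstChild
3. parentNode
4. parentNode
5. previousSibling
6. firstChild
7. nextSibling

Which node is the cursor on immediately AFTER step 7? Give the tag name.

After 1 (lastChild): li
After 2 (firstChild): th
After 3 (parentNode): li
After 4 (parentNode): header
After 5 (previousSibling): header (no-op, stayed)
After 6 (firstChild): span
After 7 (nextSibling): section

Answer: section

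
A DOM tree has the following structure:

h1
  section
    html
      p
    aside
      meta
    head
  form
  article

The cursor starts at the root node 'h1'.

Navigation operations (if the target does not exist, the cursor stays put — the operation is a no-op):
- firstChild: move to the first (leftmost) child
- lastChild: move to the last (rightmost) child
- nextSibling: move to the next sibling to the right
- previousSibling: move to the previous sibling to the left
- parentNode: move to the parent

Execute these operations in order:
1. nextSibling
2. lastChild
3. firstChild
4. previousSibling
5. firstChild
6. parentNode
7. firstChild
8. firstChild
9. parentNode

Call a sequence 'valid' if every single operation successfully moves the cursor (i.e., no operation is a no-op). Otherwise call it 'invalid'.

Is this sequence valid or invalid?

After 1 (nextSibling): h1 (no-op, stayed)
After 2 (lastChild): article
After 3 (firstChild): article (no-op, stayed)
After 4 (previousSibling): form
After 5 (firstChild): form (no-op, stayed)
After 6 (parentNode): h1
After 7 (firstChild): section
After 8 (firstChild): html
After 9 (parentNode): section

Answer: invalid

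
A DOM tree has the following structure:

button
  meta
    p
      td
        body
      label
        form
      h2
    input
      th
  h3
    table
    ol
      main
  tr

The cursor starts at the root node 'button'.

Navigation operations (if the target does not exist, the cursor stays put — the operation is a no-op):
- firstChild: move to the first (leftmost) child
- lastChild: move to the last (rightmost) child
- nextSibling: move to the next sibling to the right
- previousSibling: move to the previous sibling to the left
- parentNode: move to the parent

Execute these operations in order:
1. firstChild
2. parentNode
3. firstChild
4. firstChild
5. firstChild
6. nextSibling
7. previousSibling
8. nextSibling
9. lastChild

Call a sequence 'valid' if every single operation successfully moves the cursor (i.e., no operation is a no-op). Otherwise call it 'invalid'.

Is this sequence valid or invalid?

After 1 (firstChild): meta
After 2 (parentNode): button
After 3 (firstChild): meta
After 4 (firstChild): p
After 5 (firstChild): td
After 6 (nextSibling): label
After 7 (previousSibling): td
After 8 (nextSibling): label
After 9 (lastChild): form

Answer: valid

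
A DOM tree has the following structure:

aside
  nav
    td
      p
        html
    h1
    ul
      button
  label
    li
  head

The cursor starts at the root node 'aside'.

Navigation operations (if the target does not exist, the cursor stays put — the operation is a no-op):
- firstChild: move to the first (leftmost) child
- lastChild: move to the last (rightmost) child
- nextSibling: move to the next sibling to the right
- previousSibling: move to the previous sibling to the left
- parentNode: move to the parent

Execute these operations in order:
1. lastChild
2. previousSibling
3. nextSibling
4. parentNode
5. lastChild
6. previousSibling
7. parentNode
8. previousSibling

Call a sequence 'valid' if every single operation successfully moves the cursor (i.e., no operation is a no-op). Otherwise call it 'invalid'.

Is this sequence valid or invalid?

Answer: invalid

Derivation:
After 1 (lastChild): head
After 2 (previousSibling): label
After 3 (nextSibling): head
After 4 (parentNode): aside
After 5 (lastChild): head
After 6 (previousSibling): label
After 7 (parentNode): aside
After 8 (previousSibling): aside (no-op, stayed)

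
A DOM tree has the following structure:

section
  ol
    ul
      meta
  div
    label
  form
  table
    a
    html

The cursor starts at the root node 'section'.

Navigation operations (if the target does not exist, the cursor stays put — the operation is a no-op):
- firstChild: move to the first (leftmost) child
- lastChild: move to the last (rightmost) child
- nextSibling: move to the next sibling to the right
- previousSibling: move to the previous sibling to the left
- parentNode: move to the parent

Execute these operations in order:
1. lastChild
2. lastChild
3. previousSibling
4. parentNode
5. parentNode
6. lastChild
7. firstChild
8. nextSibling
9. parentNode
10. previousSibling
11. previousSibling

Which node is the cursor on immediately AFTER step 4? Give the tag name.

After 1 (lastChild): table
After 2 (lastChild): html
After 3 (previousSibling): a
After 4 (parentNode): table

Answer: table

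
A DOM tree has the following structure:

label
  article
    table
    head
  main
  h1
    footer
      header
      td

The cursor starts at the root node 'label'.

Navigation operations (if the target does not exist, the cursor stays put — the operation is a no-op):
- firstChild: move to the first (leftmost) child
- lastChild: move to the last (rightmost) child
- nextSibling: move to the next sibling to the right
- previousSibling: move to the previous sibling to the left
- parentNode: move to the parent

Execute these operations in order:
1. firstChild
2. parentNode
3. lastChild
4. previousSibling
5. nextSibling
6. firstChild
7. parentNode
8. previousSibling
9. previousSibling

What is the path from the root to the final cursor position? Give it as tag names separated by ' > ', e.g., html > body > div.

After 1 (firstChild): article
After 2 (parentNode): label
After 3 (lastChild): h1
After 4 (previousSibling): main
After 5 (nextSibling): h1
After 6 (firstChild): footer
After 7 (parentNode): h1
After 8 (previousSibling): main
After 9 (previousSibling): article

Answer: label > article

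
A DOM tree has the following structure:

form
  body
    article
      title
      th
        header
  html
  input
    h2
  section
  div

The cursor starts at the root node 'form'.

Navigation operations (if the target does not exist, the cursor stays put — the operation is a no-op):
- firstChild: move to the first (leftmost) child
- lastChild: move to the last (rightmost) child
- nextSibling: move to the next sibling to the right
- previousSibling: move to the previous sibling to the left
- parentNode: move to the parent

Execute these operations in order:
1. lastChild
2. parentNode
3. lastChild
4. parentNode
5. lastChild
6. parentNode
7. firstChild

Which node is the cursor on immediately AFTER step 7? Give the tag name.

Answer: body

Derivation:
After 1 (lastChild): div
After 2 (parentNode): form
After 3 (lastChild): div
After 4 (parentNode): form
After 5 (lastChild): div
After 6 (parentNode): form
After 7 (firstChild): body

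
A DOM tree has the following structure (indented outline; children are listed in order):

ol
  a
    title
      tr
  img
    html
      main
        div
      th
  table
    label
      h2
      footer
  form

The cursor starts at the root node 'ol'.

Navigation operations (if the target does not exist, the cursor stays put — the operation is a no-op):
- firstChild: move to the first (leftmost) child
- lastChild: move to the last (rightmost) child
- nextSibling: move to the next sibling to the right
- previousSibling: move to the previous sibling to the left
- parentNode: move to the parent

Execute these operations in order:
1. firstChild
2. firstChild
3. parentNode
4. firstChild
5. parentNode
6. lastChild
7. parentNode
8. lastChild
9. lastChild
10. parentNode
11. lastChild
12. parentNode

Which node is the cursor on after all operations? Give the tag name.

After 1 (firstChild): a
After 2 (firstChild): title
After 3 (parentNode): a
After 4 (firstChild): title
After 5 (parentNode): a
After 6 (lastChild): title
After 7 (parentNode): a
After 8 (lastChild): title
After 9 (lastChild): tr
After 10 (parentNode): title
After 11 (lastChild): tr
After 12 (parentNode): title

Answer: title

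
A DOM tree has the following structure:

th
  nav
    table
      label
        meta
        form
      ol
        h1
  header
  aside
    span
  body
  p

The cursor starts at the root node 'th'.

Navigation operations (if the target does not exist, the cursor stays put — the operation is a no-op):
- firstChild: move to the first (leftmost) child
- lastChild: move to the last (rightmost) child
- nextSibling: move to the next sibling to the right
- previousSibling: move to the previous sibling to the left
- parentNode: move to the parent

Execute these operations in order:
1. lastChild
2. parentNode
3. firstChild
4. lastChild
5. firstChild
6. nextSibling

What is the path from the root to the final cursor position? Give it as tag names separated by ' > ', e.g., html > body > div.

After 1 (lastChild): p
After 2 (parentNode): th
After 3 (firstChild): nav
After 4 (lastChild): table
After 5 (firstChild): label
After 6 (nextSibling): ol

Answer: th > nav > table > ol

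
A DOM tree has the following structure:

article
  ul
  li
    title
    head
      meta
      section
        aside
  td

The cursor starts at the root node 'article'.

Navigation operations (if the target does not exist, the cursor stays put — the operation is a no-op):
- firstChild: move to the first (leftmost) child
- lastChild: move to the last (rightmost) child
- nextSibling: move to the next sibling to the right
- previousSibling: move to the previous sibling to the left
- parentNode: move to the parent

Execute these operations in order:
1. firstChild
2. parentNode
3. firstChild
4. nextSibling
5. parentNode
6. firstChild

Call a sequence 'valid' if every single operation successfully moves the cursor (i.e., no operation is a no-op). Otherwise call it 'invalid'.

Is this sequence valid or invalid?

Answer: valid

Derivation:
After 1 (firstChild): ul
After 2 (parentNode): article
After 3 (firstChild): ul
After 4 (nextSibling): li
After 5 (parentNode): article
After 6 (firstChild): ul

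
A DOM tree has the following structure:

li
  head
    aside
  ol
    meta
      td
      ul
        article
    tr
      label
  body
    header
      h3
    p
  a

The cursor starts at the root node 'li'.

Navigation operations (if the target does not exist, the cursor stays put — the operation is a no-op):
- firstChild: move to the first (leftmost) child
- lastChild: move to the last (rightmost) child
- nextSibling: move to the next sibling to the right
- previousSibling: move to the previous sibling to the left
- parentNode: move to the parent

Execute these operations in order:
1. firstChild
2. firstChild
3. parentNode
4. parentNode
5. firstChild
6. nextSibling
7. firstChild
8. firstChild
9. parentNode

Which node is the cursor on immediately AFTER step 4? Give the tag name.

Answer: li

Derivation:
After 1 (firstChild): head
After 2 (firstChild): aside
After 3 (parentNode): head
After 4 (parentNode): li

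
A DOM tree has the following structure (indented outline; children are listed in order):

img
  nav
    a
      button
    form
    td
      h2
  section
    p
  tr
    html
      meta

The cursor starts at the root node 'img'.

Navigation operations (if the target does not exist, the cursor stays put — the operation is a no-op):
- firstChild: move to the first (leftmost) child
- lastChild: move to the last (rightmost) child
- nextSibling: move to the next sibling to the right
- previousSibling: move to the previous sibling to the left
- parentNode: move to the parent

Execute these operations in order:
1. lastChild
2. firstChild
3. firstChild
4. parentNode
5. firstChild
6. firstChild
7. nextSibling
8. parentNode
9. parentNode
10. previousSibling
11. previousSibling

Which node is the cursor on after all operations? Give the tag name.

After 1 (lastChild): tr
After 2 (firstChild): html
After 3 (firstChild): meta
After 4 (parentNode): html
After 5 (firstChild): meta
After 6 (firstChild): meta (no-op, stayed)
After 7 (nextSibling): meta (no-op, stayed)
After 8 (parentNode): html
After 9 (parentNode): tr
After 10 (previousSibling): section
After 11 (previousSibling): nav

Answer: nav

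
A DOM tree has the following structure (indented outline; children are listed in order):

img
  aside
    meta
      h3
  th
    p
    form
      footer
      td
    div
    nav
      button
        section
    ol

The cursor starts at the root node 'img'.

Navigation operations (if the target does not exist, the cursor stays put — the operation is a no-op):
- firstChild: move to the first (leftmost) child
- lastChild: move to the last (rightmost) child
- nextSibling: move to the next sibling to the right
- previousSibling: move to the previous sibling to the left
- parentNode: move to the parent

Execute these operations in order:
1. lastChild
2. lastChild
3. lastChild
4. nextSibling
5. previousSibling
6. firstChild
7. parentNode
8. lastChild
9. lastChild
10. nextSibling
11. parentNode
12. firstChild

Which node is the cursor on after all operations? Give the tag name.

Answer: section

Derivation:
After 1 (lastChild): th
After 2 (lastChild): ol
After 3 (lastChild): ol (no-op, stayed)
After 4 (nextSibling): ol (no-op, stayed)
After 5 (previousSibling): nav
After 6 (firstChild): button
After 7 (parentNode): nav
After 8 (lastChild): button
After 9 (lastChild): section
After 10 (nextSibling): section (no-op, stayed)
After 11 (parentNode): button
After 12 (firstChild): section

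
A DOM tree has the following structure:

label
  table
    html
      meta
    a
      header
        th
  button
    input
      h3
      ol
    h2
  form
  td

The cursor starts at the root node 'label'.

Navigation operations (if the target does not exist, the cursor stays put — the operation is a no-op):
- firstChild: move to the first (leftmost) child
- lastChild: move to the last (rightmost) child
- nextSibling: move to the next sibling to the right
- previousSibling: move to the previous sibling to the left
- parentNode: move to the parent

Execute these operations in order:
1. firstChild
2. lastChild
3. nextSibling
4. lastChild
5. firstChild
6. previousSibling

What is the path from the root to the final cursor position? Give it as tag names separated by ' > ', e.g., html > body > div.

After 1 (firstChild): table
After 2 (lastChild): a
After 3 (nextSibling): a (no-op, stayed)
After 4 (lastChild): header
After 5 (firstChild): th
After 6 (previousSibling): th (no-op, stayed)

Answer: label > table > a > header > th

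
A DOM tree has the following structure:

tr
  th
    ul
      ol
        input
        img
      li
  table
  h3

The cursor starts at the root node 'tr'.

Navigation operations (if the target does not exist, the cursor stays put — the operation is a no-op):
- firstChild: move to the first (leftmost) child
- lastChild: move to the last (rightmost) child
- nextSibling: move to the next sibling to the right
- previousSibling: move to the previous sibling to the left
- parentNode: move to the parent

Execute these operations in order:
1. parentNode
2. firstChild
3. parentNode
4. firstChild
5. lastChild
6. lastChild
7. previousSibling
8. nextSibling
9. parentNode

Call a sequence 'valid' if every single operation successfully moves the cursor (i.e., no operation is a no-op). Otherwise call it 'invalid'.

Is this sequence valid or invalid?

Answer: invalid

Derivation:
After 1 (parentNode): tr (no-op, stayed)
After 2 (firstChild): th
After 3 (parentNode): tr
After 4 (firstChild): th
After 5 (lastChild): ul
After 6 (lastChild): li
After 7 (previousSibling): ol
After 8 (nextSibling): li
After 9 (parentNode): ul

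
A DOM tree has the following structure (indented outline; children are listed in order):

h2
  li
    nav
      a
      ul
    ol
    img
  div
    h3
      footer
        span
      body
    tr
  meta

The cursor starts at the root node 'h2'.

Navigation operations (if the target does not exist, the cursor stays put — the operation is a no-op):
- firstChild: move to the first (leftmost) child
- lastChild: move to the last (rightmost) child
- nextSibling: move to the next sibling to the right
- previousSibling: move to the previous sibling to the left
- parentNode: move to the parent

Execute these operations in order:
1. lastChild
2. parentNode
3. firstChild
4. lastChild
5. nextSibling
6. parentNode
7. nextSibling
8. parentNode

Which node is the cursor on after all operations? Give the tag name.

Answer: h2

Derivation:
After 1 (lastChild): meta
After 2 (parentNode): h2
After 3 (firstChild): li
After 4 (lastChild): img
After 5 (nextSibling): img (no-op, stayed)
After 6 (parentNode): li
After 7 (nextSibling): div
After 8 (parentNode): h2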